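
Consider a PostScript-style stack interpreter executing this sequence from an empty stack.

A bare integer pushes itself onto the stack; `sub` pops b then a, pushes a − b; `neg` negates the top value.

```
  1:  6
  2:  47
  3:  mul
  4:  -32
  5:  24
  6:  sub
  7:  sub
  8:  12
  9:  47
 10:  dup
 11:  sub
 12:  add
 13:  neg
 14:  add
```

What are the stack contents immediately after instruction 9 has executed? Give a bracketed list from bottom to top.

6   → [6]
47  → [6, 47]
mul → [282]
-32 → [282, -32]
24  → [282, -32, 24]
sub → [282, -56]
sub → [338]
12  → [338, 12]
47  → [338, 12, 47]

[338, 12, 47]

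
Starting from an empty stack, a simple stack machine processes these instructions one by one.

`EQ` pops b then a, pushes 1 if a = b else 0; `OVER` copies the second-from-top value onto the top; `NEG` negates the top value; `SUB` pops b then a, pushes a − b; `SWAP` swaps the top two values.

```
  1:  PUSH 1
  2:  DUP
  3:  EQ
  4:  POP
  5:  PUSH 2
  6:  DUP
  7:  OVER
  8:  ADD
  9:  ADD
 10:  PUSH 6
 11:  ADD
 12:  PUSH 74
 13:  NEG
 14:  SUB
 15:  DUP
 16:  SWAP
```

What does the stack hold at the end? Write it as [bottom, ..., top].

PUSH 1   1
DUP      1 1
EQ       1
POP      (empty)
PUSH 2   2
DUP      2 2
OVER     2 2 2
ADD      2 4
ADD      6
PUSH 6   6 6
ADD      12
PUSH 74  12 74
NEG      12 -74
SUB      86
DUP      86 86
SWAP     86 86

[86, 86]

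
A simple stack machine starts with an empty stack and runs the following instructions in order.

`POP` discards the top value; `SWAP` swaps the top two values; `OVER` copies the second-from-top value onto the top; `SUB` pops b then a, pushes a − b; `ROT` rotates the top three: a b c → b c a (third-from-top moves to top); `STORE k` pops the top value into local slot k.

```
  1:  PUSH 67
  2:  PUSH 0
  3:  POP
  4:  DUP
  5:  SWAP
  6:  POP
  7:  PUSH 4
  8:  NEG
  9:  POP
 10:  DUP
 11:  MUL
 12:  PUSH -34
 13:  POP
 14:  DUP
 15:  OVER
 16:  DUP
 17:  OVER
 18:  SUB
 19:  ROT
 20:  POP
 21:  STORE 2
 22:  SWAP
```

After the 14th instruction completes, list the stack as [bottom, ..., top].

PUSH 67   67
PUSH 0    67 0
POP       67
DUP       67 67
SWAP      67 67
POP       67
PUSH 4    67 4
NEG       67 -4
POP       67
DUP       67 67
MUL       4489
PUSH -34  4489 -34
POP       4489
DUP       4489 4489

[4489, 4489]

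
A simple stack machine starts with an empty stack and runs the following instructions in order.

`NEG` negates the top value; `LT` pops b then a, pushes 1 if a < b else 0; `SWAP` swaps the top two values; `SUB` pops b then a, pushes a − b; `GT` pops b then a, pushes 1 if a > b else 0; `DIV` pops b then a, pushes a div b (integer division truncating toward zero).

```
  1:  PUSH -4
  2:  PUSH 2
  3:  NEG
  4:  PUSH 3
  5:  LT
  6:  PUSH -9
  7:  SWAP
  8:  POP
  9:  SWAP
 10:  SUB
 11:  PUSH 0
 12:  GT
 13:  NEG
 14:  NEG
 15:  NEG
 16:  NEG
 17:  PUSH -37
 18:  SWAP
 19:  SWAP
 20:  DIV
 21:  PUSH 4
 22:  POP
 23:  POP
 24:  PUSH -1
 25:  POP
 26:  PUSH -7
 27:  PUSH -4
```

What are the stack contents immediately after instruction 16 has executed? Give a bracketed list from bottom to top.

[0]

PUSH -4 → -4
PUSH 2  → -4 2
NEG     → -4 -2
PUSH 3  → -4 -2 3
LT      → -4 1
PUSH -9 → -4 1 -9
SWAP    → -4 -9 1
POP     → -4 -9
SWAP    → -9 -4
SUB     → -5
PUSH 0  → -5 0
GT      → 0
NEG     → 0
NEG     → 0
NEG     → 0
NEG     → 0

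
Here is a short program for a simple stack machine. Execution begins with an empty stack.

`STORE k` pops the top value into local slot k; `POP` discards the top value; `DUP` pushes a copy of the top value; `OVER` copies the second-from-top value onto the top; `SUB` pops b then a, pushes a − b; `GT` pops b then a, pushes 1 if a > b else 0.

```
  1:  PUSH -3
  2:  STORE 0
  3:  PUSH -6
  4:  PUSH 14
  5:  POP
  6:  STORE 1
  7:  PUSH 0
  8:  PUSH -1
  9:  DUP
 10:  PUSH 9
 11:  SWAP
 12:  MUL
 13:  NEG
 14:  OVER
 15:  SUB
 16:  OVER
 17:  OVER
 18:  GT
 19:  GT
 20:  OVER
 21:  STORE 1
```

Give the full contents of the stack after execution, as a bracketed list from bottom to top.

PUSH -3 : -3
STORE 0 : (empty)
PUSH -6 : -6
PUSH 14 : -6 14
POP     : -6
STORE 1 : (empty)
PUSH 0  : 0
PUSH -1 : 0 -1
DUP     : 0 -1 -1
PUSH 9  : 0 -1 -1 9
SWAP    : 0 -1 9 -1
MUL     : 0 -1 -9
NEG     : 0 -1 9
OVER    : 0 -1 9 -1
SUB     : 0 -1 10
OVER    : 0 -1 10 -1
OVER    : 0 -1 10 -1 10
GT      : 0 -1 10 0
GT      : 0 -1 1
OVER    : 0 -1 1 -1
STORE 1 : 0 -1 1

[0, -1, 1]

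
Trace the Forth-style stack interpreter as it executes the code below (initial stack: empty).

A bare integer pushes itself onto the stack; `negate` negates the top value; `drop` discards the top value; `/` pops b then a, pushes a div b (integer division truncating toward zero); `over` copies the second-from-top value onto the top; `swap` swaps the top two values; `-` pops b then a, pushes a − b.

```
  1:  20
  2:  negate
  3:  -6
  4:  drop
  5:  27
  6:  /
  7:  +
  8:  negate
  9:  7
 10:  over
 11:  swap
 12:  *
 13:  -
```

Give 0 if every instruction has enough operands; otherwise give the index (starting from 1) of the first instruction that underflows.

20     → [20]
negate → [-20]
-6     → [-20, -6]
drop   → [-20]
27     → [-20, 27]
/      → [0]
+  — needs 2 operands, stack has 1 → underflow

7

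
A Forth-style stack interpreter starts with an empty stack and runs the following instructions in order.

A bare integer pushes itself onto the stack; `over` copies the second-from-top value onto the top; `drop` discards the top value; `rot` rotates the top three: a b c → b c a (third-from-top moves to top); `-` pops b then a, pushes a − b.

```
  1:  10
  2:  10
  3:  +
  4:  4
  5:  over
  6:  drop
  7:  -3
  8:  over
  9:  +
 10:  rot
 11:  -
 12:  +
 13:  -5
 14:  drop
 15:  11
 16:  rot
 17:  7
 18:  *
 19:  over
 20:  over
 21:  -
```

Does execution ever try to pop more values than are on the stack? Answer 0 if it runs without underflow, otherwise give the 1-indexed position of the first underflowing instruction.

10   -> [10]
10   -> [10, 10]
+    -> [20]
4    -> [20, 4]
over -> [20, 4, 20]
drop -> [20, 4]
-3   -> [20, 4, -3]
over -> [20, 4, -3, 4]
+    -> [20, 4, 1]
rot  -> [4, 1, 20]
-    -> [4, -19]
+    -> [-15]
-5   -> [-15, -5]
drop -> [-15]
11   -> [-15, 11]
rot  — needs 3 operands, stack has 2 → underflow

16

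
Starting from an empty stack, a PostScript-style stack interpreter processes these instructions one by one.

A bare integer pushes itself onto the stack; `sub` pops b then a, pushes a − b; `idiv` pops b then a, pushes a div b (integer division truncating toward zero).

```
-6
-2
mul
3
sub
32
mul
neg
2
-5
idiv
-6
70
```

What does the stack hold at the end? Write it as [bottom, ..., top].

-6   : [-6]
-2   : [-6, -2]
mul  : [12]
3    : [12, 3]
sub  : [9]
32   : [9, 32]
mul  : [288]
neg  : [-288]
2    : [-288, 2]
-5   : [-288, 2, -5]
idiv : [-288, 0]
-6   : [-288, 0, -6]
70   : [-288, 0, -6, 70]

[-288, 0, -6, 70]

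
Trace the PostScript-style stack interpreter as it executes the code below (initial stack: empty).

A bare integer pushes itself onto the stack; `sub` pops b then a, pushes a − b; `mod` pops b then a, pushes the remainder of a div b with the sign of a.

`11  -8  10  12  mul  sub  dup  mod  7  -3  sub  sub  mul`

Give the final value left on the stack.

-110

11  -> [11]
-8  -> [11, -8]
10  -> [11, -8, 10]
12  -> [11, -8, 10, 12]
mul -> [11, -8, 120]
sub -> [11, -128]
dup -> [11, -128, -128]
mod -> [11, 0]
7   -> [11, 0, 7]
-3  -> [11, 0, 7, -3]
sub -> [11, 0, 10]
sub -> [11, -10]
mul -> [-110]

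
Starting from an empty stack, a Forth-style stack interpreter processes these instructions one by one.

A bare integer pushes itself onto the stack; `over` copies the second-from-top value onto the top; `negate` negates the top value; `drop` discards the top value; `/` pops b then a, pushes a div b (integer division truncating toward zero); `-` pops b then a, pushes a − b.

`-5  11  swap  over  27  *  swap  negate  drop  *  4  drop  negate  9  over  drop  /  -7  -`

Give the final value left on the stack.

-5      -5
11      -5 11
swap    11 -5
over    11 -5 11
27      11 -5 11 27
*       11 -5 297
swap    11 297 -5
negate  11 297 5
drop    11 297
*       3267
4       3267 4
drop    3267
negate  -3267
9       -3267 9
over    -3267 9 -3267
drop    -3267 9
/       -363
-7      -363 -7
-       -356

-356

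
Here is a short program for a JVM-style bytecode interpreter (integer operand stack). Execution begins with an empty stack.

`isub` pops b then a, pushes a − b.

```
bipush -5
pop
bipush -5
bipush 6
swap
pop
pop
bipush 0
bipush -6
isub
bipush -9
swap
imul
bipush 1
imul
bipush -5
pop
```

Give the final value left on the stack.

-54

bipush -5 : [-5]
pop       : []
bipush -5 : [-5]
bipush 6  : [-5, 6]
swap      : [6, -5]
pop       : [6]
pop       : []
bipush 0  : [0]
bipush -6 : [0, -6]
isub      : [6]
bipush -9 : [6, -9]
swap      : [-9, 6]
imul      : [-54]
bipush 1  : [-54, 1]
imul      : [-54]
bipush -5 : [-54, -5]
pop       : [-54]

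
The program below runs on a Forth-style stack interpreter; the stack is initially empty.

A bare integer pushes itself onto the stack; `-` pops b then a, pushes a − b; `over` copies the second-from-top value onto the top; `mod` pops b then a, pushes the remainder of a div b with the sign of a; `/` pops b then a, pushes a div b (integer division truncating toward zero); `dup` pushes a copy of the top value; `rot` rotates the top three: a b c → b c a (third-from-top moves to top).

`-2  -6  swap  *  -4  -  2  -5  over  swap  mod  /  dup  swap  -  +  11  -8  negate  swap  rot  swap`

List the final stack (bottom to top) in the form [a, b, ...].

-2      -2
-6      -2 -6
swap    -6 -2
*       12
-4      12 -4
-       16
2       16 2
-5      16 2 -5
over    16 2 -5 2
swap    16 2 2 -5
mod     16 2 2
/       16 1
dup     16 1 1
swap    16 1 1
-       16 0
+       16
11      16 11
-8      16 11 -8
negate  16 11 8
swap    16 8 11
rot     8 11 16
swap    8 16 11

[8, 16, 11]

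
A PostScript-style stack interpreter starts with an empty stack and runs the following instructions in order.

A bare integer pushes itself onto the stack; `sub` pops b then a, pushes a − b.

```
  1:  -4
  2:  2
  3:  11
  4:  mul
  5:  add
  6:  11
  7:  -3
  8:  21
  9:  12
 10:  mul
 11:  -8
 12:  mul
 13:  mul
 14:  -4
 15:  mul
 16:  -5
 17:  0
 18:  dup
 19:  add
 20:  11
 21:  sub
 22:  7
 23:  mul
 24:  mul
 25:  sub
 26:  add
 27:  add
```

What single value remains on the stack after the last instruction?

-24548

-4   [-4]
2    [-4, 2]
11   [-4, 2, 11]
mul  [-4, 22]
add  [18]
11   [18, 11]
-3   [18, 11, -3]
21   [18, 11, -3, 21]
12   [18, 11, -3, 21, 12]
mul  [18, 11, -3, 252]
-8   [18, 11, -3, 252, -8]
mul  [18, 11, -3, -2016]
mul  [18, 11, 6048]
-4   [18, 11, 6048, -4]
mul  [18, 11, -24192]
-5   [18, 11, -24192, -5]
0    [18, 11, -24192, -5, 0]
dup  [18, 11, -24192, -5, 0, 0]
add  [18, 11, -24192, -5, 0]
11   [18, 11, -24192, -5, 0, 11]
sub  [18, 11, -24192, -5, -11]
7    [18, 11, -24192, -5, -11, 7]
mul  [18, 11, -24192, -5, -77]
mul  [18, 11, -24192, 385]
sub  [18, 11, -24577]
add  [18, -24566]
add  [-24548]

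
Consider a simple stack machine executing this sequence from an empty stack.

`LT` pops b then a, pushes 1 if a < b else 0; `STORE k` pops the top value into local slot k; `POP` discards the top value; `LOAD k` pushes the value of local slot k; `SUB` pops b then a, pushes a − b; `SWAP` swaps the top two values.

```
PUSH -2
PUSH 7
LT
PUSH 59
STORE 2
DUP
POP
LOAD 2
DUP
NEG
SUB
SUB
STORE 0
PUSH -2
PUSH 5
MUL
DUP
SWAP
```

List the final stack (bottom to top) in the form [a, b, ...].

PUSH -2 → -2
PUSH 7  → -2 7
LT      → 1
PUSH 59 → 1 59
STORE 2 → 1
DUP     → 1 1
POP     → 1
LOAD 2  → 1 59
DUP     → 1 59 59
NEG     → 1 59 -59
SUB     → 1 118
SUB     → -117
STORE 0 → (empty)
PUSH -2 → -2
PUSH 5  → -2 5
MUL     → -10
DUP     → -10 -10
SWAP    → -10 -10

[-10, -10]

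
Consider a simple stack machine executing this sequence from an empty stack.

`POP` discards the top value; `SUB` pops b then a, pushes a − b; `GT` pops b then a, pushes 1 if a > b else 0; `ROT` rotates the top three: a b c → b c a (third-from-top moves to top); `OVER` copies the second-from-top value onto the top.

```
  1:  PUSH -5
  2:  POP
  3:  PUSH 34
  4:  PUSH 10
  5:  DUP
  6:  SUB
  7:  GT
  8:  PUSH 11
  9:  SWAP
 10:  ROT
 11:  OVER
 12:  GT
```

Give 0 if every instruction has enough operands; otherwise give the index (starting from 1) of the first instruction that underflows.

10

PUSH -5  -5
POP      (empty)
PUSH 34  34
PUSH 10  34 10
DUP      34 10 10
SUB      34 0
GT       1
PUSH 11  1 11
SWAP     11 1
ROT  — needs 3 operands, stack has 2 → underflow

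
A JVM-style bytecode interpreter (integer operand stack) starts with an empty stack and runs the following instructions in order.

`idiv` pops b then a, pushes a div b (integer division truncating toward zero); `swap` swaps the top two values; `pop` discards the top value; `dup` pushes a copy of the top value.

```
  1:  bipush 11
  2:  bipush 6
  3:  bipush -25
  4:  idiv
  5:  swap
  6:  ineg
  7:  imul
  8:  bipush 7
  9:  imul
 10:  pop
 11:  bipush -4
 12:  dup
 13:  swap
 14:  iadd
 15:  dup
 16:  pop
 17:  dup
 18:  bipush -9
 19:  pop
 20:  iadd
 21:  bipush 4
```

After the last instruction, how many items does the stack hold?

2

bipush 11  -> [11]
bipush 6   -> [11, 6]
bipush -25 -> [11, 6, -25]
idiv       -> [11, 0]
swap       -> [0, 11]
ineg       -> [0, -11]
imul       -> [0]
bipush 7   -> [0, 7]
imul       -> [0]
pop        -> []
bipush -4  -> [-4]
dup        -> [-4, -4]
swap       -> [-4, -4]
iadd       -> [-8]
dup        -> [-8, -8]
pop        -> [-8]
dup        -> [-8, -8]
bipush -9  -> [-8, -8, -9]
pop        -> [-8, -8]
iadd       -> [-16]
bipush 4   -> [-16, 4]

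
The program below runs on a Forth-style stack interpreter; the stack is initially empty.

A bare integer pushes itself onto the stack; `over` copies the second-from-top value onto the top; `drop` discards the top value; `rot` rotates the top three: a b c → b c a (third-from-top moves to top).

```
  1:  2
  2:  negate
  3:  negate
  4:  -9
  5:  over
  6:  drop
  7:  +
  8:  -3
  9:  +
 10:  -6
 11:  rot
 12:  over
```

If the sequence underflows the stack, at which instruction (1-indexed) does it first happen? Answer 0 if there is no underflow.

2      → [2]
negate → [-2]
negate → [2]
-9     → [2, -9]
over   → [2, -9, 2]
drop   → [2, -9]
+      → [-7]
-3     → [-7, -3]
+      → [-10]
-6     → [-10, -6]
rot  — needs 3 operands, stack has 2 → underflow

11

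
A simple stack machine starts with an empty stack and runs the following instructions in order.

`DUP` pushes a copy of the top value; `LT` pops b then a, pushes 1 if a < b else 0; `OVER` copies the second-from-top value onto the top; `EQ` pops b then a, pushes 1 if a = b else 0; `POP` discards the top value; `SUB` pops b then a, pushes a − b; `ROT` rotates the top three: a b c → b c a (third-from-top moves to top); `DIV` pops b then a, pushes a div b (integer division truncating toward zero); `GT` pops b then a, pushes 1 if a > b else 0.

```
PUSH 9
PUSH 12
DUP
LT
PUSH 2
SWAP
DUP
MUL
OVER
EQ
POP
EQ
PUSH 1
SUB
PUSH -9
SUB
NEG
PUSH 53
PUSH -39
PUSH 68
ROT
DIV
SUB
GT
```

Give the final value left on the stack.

PUSH 9    [9]
PUSH 12   [9, 12]
DUP       [9, 12, 12]
LT        [9, 0]
PUSH 2    [9, 0, 2]
SWAP      [9, 2, 0]
DUP       [9, 2, 0, 0]
MUL       [9, 2, 0]
OVER      [9, 2, 0, 2]
EQ        [9, 2, 0]
POP       [9, 2]
EQ        [0]
PUSH 1    [0, 1]
SUB       [-1]
PUSH -9   [-1, -9]
SUB       [8]
NEG       [-8]
PUSH 53   [-8, 53]
PUSH -39  [-8, 53, -39]
PUSH 68   [-8, 53, -39, 68]
ROT       [-8, -39, 68, 53]
DIV       [-8, -39, 1]
SUB       [-8, -40]
GT        [1]

1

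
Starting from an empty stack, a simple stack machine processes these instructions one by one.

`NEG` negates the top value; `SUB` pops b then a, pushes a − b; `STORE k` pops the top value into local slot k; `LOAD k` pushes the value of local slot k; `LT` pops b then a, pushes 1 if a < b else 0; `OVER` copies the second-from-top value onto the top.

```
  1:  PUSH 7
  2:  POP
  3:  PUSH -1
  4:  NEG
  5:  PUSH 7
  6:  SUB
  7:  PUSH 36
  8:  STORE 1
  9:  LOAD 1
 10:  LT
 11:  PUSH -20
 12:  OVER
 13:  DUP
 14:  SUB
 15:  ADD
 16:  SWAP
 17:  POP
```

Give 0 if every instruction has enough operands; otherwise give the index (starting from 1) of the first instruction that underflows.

PUSH 7   -> 7
POP      -> (empty)
PUSH -1  -> -1
NEG      -> 1
PUSH 7   -> 1 7
SUB      -> -6
PUSH 36  -> -6 36
STORE 1  -> -6
LOAD 1   -> -6 36
LT       -> 1
PUSH -20 -> 1 -20
OVER     -> 1 -20 1
DUP      -> 1 -20 1 1
SUB      -> 1 -20 0
ADD      -> 1 -20
SWAP     -> -20 1
POP      -> -20

0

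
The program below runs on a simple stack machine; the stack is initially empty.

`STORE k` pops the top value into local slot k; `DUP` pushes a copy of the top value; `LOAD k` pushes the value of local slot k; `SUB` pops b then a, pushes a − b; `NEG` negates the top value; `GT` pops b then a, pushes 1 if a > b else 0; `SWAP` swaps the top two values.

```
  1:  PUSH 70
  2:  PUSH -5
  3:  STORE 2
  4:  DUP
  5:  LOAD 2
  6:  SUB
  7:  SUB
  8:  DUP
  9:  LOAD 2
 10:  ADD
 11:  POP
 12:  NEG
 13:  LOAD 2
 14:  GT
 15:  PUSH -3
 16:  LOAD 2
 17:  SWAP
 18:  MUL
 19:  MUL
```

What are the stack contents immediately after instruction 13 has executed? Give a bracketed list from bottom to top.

[5, -5]

PUSH 70 : [70]
PUSH -5 : [70, -5]
STORE 2 : [70]
DUP     : [70, 70]
LOAD 2  : [70, 70, -5]
SUB     : [70, 75]
SUB     : [-5]
DUP     : [-5, -5]
LOAD 2  : [-5, -5, -5]
ADD     : [-5, -10]
POP     : [-5]
NEG     : [5]
LOAD 2  : [5, -5]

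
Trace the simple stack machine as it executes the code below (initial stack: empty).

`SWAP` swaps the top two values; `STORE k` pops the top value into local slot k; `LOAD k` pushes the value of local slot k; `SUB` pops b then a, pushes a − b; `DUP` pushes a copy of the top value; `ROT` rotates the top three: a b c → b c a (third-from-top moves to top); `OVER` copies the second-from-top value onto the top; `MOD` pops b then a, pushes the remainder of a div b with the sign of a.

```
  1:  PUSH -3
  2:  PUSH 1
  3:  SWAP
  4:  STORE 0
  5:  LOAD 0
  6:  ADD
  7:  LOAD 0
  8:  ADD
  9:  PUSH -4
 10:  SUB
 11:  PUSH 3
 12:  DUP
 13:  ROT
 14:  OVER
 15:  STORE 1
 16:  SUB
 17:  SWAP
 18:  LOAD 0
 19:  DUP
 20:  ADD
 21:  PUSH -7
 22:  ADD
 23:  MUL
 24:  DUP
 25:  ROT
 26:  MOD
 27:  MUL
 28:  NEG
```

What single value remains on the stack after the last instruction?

-117

PUSH -3 -> [-3]
PUSH 1  -> [-3, 1]
SWAP    -> [1, -3]
STORE 0 -> [1]
LOAD 0  -> [1, -3]
ADD     -> [-2]
LOAD 0  -> [-2, -3]
ADD     -> [-5]
PUSH -4 -> [-5, -4]
SUB     -> [-1]
PUSH 3  -> [-1, 3]
DUP     -> [-1, 3, 3]
ROT     -> [3, 3, -1]
OVER    -> [3, 3, -1, 3]
STORE 1 -> [3, 3, -1]
SUB     -> [3, 4]
SWAP    -> [4, 3]
LOAD 0  -> [4, 3, -3]
DUP     -> [4, 3, -3, -3]
ADD     -> [4, 3, -6]
PUSH -7 -> [4, 3, -6, -7]
ADD     -> [4, 3, -13]
MUL     -> [4, -39]
DUP     -> [4, -39, -39]
ROT     -> [-39, -39, 4]
MOD     -> [-39, -3]
MUL     -> [117]
NEG     -> [-117]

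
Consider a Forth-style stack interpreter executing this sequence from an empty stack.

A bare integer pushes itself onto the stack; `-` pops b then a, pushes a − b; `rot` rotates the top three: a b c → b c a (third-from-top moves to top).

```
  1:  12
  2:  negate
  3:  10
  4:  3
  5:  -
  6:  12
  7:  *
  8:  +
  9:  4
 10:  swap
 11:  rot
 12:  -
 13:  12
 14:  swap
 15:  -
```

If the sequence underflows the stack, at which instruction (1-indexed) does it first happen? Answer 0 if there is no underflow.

11

12      12
negate  -12
10      -12 10
3       -12 10 3
-       -12 7
12      -12 7 12
*       -12 84
+       72
4       72 4
swap    4 72
rot  — needs 3 operands, stack has 2 → underflow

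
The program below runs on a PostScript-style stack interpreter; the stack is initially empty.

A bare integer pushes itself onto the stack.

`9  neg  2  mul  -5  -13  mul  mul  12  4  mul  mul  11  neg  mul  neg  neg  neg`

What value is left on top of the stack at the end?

-617760

9   -> 9
neg -> -9
2   -> -9 2
mul -> -18
-5  -> -18 -5
-13 -> -18 -5 -13
mul -> -18 65
mul -> -1170
12  -> -1170 12
4   -> -1170 12 4
mul -> -1170 48
mul -> -56160
11  -> -56160 11
neg -> -56160 -11
mul -> 617760
neg -> -617760
neg -> 617760
neg -> -617760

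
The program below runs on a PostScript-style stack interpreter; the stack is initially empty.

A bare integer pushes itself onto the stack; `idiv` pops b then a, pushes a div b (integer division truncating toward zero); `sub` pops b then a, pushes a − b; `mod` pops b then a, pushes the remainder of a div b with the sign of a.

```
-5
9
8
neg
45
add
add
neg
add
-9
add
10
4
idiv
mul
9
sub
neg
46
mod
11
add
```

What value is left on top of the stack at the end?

48

-5   → -5
9    → -5 9
8    → -5 9 8
neg  → -5 9 -8
45   → -5 9 -8 45
add  → -5 9 37
add  → -5 46
neg  → -5 -46
add  → -51
-9   → -51 -9
add  → -60
10   → -60 10
4    → -60 10 4
idiv → -60 2
mul  → -120
9    → -120 9
sub  → -129
neg  → 129
46   → 129 46
mod  → 37
11   → 37 11
add  → 48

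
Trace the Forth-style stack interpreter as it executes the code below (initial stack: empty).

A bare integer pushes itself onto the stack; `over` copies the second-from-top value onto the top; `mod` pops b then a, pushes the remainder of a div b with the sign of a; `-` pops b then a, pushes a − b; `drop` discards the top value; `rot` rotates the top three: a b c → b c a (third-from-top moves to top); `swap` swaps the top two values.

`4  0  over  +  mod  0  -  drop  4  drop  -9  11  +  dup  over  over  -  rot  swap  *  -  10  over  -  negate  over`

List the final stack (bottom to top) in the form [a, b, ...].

4      → 4
0      → 4 0
over   → 4 0 4
+      → 4 4
mod    → 0
0      → 0 0
-      → 0
drop   → (empty)
4      → 4
drop   → (empty)
-9     → -9
11     → -9 11
+      → 2
dup    → 2 2
over   → 2 2 2
over   → 2 2 2 2
-      → 2 2 0
rot    → 2 0 2
swap   → 2 2 0
*      → 2 0
-      → 2
10     → 2 10
over   → 2 10 2
-      → 2 8
negate → 2 -8
over   → 2 -8 2

[2, -8, 2]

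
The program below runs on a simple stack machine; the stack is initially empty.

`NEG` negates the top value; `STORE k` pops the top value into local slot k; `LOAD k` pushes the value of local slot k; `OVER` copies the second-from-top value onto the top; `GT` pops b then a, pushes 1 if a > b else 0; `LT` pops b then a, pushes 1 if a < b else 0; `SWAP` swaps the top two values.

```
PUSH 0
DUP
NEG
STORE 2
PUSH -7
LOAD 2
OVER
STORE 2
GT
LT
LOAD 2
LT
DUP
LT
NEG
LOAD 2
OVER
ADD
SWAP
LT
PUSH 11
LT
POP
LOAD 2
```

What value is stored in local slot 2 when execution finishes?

PUSH 0  : [0]
DUP     : [0, 0]
NEG     : [0, 0]
STORE 2 : [0]
PUSH -7 : [0, -7]
LOAD 2  : [0, -7, 0]
OVER    : [0, -7, 0, -7]
STORE 2 : [0, -7, 0]
GT      : [0, 0]
LT      : [0]
LOAD 2  : [0, -7]
LT      : [0]
DUP     : [0, 0]
LT      : [0]
NEG     : [0]
LOAD 2  : [0, -7]
OVER    : [0, -7, 0]
ADD     : [0, -7]
SWAP    : [-7, 0]
LT      : [1]
PUSH 11 : [1, 11]
LT      : [1]
POP     : []
LOAD 2  : [-7]

-7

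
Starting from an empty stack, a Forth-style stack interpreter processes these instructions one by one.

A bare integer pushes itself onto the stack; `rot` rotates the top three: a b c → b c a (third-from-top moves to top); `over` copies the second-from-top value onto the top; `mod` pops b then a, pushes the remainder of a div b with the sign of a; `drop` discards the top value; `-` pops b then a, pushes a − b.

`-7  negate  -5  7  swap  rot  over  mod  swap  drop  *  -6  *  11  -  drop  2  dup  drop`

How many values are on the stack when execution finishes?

-7     : [-7]
negate : [7]
-5     : [7, -5]
7      : [7, -5, 7]
swap   : [7, 7, -5]
rot    : [7, -5, 7]
over   : [7, -5, 7, -5]
mod    : [7, -5, 2]
swap   : [7, 2, -5]
drop   : [7, 2]
*      : [14]
-6     : [14, -6]
*      : [-84]
11     : [-84, 11]
-      : [-95]
drop   : []
2      : [2]
dup    : [2, 2]
drop   : [2]

1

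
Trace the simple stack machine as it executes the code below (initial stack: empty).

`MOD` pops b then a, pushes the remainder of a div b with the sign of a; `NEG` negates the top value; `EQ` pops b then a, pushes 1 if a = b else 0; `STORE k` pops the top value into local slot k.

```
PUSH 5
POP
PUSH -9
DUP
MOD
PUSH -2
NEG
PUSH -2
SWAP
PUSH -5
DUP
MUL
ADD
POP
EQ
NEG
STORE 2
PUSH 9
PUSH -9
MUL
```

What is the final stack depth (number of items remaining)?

1

PUSH 5  -> [5]
POP     -> []
PUSH -9 -> [-9]
DUP     -> [-9, -9]
MOD     -> [0]
PUSH -2 -> [0, -2]
NEG     -> [0, 2]
PUSH -2 -> [0, 2, -2]
SWAP    -> [0, -2, 2]
PUSH -5 -> [0, -2, 2, -5]
DUP     -> [0, -2, 2, -5, -5]
MUL     -> [0, -2, 2, 25]
ADD     -> [0, -2, 27]
POP     -> [0, -2]
EQ      -> [0]
NEG     -> [0]
STORE 2 -> []
PUSH 9  -> [9]
PUSH -9 -> [9, -9]
MUL     -> [-81]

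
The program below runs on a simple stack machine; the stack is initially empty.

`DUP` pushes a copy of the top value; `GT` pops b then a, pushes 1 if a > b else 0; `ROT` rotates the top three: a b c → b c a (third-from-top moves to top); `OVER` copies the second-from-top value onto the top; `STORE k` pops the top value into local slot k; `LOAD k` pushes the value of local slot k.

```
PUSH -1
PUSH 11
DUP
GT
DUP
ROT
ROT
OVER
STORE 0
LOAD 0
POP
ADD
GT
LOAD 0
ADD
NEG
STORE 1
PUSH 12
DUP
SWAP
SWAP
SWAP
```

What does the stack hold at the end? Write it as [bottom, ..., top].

PUSH -1 → -1
PUSH 11 → -1 11
DUP     → -1 11 11
GT      → -1 0
DUP     → -1 0 0
ROT     → 0 0 -1
ROT     → 0 -1 0
OVER    → 0 -1 0 -1
STORE 0 → 0 -1 0
LOAD 0  → 0 -1 0 -1
POP     → 0 -1 0
ADD     → 0 -1
GT      → 1
LOAD 0  → 1 -1
ADD     → 0
NEG     → 0
STORE 1 → (empty)
PUSH 12 → 12
DUP     → 12 12
SWAP    → 12 12
SWAP    → 12 12
SWAP    → 12 12

[12, 12]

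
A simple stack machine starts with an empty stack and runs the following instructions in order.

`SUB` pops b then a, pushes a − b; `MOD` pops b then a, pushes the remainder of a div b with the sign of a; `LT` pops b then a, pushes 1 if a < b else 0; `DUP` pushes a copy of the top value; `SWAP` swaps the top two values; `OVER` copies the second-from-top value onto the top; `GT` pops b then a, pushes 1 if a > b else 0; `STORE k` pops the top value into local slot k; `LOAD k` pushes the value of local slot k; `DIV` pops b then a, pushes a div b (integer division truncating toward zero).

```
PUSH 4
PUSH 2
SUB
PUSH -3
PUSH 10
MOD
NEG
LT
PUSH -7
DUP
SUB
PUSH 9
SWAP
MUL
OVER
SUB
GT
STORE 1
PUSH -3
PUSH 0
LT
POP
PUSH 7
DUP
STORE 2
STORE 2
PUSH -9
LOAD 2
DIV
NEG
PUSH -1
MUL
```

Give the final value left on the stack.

-1

PUSH 4  : [4]
PUSH 2  : [4, 2]
SUB     : [2]
PUSH -3 : [2, -3]
PUSH 10 : [2, -3, 10]
MOD     : [2, -3]
NEG     : [2, 3]
LT      : [1]
PUSH -7 : [1, -7]
DUP     : [1, -7, -7]
SUB     : [1, 0]
PUSH 9  : [1, 0, 9]
SWAP    : [1, 9, 0]
MUL     : [1, 0]
OVER    : [1, 0, 1]
SUB     : [1, -1]
GT      : [1]
STORE 1 : []
PUSH -3 : [-3]
PUSH 0  : [-3, 0]
LT      : [1]
POP     : []
PUSH 7  : [7]
DUP     : [7, 7]
STORE 2 : [7]
STORE 2 : []
PUSH -9 : [-9]
LOAD 2  : [-9, 7]
DIV     : [-1]
NEG     : [1]
PUSH -1 : [1, -1]
MUL     : [-1]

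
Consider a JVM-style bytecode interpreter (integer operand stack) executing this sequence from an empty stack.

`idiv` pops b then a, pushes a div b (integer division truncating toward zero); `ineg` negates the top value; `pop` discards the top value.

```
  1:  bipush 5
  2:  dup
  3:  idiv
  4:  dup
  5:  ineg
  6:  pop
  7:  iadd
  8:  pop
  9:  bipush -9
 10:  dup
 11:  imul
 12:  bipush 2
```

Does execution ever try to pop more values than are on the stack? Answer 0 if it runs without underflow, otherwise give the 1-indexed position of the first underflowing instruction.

bipush 5 → 5
dup      → 5 5
idiv     → 1
dup      → 1 1
ineg     → 1 -1
pop      → 1
iadd  — needs 2 operands, stack has 1 → underflow

7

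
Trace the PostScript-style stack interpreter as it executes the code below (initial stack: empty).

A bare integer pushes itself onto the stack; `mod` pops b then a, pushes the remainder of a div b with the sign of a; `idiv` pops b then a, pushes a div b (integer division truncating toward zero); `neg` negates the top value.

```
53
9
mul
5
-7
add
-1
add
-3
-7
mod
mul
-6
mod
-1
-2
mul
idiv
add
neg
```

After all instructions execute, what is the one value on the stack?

53   : 53
9    : 53 9
mul  : 477
5    : 477 5
-7   : 477 5 -7
add  : 477 -2
-1   : 477 -2 -1
add  : 477 -3
-3   : 477 -3 -3
-7   : 477 -3 -3 -7
mod  : 477 -3 -3
mul  : 477 9
-6   : 477 9 -6
mod  : 477 3
-1   : 477 3 -1
-2   : 477 3 -1 -2
mul  : 477 3 2
idiv : 477 1
add  : 478
neg  : -478

-478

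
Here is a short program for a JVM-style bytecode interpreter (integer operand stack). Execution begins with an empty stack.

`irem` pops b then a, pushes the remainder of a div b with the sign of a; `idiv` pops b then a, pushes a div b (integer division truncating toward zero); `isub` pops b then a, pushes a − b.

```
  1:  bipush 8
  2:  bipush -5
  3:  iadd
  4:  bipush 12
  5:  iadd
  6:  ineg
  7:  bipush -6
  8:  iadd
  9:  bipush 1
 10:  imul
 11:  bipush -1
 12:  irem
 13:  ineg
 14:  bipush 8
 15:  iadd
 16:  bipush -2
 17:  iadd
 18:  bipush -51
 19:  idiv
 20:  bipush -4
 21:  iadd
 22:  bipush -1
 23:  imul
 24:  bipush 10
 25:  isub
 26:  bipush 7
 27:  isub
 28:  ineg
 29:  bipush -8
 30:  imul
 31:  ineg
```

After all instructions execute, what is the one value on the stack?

bipush 8   -> [8]
bipush -5  -> [8, -5]
iadd       -> [3]
bipush 12  -> [3, 12]
iadd       -> [15]
ineg       -> [-15]
bipush -6  -> [-15, -6]
iadd       -> [-21]
bipush 1   -> [-21, 1]
imul       -> [-21]
bipush -1  -> [-21, -1]
irem       -> [0]
ineg       -> [0]
bipush 8   -> [0, 8]
iadd       -> [8]
bipush -2  -> [8, -2]
iadd       -> [6]
bipush -51 -> [6, -51]
idiv       -> [0]
bipush -4  -> [0, -4]
iadd       -> [-4]
bipush -1  -> [-4, -1]
imul       -> [4]
bipush 10  -> [4, 10]
isub       -> [-6]
bipush 7   -> [-6, 7]
isub       -> [-13]
ineg       -> [13]
bipush -8  -> [13, -8]
imul       -> [-104]
ineg       -> [104]

104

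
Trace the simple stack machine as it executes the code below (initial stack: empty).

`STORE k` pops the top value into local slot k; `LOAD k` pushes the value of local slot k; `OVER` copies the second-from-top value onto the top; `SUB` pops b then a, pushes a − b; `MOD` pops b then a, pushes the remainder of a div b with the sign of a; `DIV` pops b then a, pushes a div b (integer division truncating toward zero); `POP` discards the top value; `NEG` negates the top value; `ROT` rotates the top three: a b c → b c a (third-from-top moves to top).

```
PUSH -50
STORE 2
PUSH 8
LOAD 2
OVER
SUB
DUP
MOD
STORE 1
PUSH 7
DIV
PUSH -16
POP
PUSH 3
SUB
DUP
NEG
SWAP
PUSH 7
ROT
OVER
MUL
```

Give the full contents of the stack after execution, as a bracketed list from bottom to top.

PUSH -50 : [-50]
STORE 2  : []
PUSH 8   : [8]
LOAD 2   : [8, -50]
OVER     : [8, -50, 8]
SUB      : [8, -58]
DUP      : [8, -58, -58]
MOD      : [8, 0]
STORE 1  : [8]
PUSH 7   : [8, 7]
DIV      : [1]
PUSH -16 : [1, -16]
POP      : [1]
PUSH 3   : [1, 3]
SUB      : [-2]
DUP      : [-2, -2]
NEG      : [-2, 2]
SWAP     : [2, -2]
PUSH 7   : [2, -2, 7]
ROT      : [-2, 7, 2]
OVER     : [-2, 7, 2, 7]
MUL      : [-2, 7, 14]

[-2, 7, 14]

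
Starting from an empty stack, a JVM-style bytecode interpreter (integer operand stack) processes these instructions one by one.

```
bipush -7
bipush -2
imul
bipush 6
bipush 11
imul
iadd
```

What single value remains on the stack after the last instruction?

80

bipush -7 -> -7
bipush -2 -> -7 -2
imul      -> 14
bipush 6  -> 14 6
bipush 11 -> 14 6 11
imul      -> 14 66
iadd      -> 80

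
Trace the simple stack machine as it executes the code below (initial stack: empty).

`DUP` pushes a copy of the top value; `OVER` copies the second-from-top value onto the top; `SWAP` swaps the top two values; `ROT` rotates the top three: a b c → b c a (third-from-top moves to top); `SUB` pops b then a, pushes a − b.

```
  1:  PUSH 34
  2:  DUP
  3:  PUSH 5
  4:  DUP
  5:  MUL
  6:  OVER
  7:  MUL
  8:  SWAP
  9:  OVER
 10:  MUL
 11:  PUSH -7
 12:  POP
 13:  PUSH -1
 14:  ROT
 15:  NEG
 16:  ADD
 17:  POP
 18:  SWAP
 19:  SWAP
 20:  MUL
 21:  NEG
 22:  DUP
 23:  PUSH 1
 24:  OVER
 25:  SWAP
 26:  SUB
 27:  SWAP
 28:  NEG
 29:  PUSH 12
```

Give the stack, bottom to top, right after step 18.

PUSH 34 → 34
DUP     → 34 34
PUSH 5  → 34 34 5
DUP     → 34 34 5 5
MUL     → 34 34 25
OVER    → 34 34 25 34
MUL     → 34 34 850
SWAP    → 34 850 34
OVER    → 34 850 34 850
MUL     → 34 850 28900
PUSH -7 → 34 850 28900 -7
POP     → 34 850 28900
PUSH -1 → 34 850 28900 -1
ROT     → 34 28900 -1 850
NEG     → 34 28900 -1 -850
ADD     → 34 28900 -851
POP     → 34 28900
SWAP    → 28900 34

[28900, 34]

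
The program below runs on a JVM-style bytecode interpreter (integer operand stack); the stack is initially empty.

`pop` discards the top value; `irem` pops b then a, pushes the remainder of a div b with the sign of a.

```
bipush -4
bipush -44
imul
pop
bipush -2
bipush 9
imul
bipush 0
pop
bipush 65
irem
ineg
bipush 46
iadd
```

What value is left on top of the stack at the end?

64

bipush -4   -4
bipush -44  -4 -44
imul        176
pop         (empty)
bipush -2   -2
bipush 9    -2 9
imul        -18
bipush 0    -18 0
pop         -18
bipush 65   -18 65
irem        -18
ineg        18
bipush 46   18 46
iadd        64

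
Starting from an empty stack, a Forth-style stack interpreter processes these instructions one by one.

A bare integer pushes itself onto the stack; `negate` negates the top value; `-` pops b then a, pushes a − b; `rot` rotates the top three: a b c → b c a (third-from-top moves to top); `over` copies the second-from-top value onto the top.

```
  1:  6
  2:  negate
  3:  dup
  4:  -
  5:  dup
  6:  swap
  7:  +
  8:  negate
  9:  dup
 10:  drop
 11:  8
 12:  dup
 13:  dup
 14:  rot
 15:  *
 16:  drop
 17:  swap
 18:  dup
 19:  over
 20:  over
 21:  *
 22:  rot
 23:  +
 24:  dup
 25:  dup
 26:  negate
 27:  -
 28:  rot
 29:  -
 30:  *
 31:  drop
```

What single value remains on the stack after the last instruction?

8

6      → 6
negate → -6
dup    → -6 -6
-      → 0
dup    → 0 0
swap   → 0 0
+      → 0
negate → 0
dup    → 0 0
drop   → 0
8      → 0 8
dup    → 0 8 8
dup    → 0 8 8 8
rot    → 0 8 8 8
*      → 0 8 64
drop   → 0 8
swap   → 8 0
dup    → 8 0 0
over   → 8 0 0 0
over   → 8 0 0 0 0
*      → 8 0 0 0
rot    → 8 0 0 0
+      → 8 0 0
dup    → 8 0 0 0
dup    → 8 0 0 0 0
negate → 8 0 0 0 0
-      → 8 0 0 0
rot    → 8 0 0 0
-      → 8 0 0
*      → 8 0
drop   → 8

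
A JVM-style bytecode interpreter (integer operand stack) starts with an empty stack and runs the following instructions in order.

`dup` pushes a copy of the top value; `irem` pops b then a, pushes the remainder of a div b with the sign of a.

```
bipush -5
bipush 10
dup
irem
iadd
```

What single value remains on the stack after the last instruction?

bipush -5 : [-5]
bipush 10 : [-5, 10]
dup       : [-5, 10, 10]
irem      : [-5, 0]
iadd      : [-5]

-5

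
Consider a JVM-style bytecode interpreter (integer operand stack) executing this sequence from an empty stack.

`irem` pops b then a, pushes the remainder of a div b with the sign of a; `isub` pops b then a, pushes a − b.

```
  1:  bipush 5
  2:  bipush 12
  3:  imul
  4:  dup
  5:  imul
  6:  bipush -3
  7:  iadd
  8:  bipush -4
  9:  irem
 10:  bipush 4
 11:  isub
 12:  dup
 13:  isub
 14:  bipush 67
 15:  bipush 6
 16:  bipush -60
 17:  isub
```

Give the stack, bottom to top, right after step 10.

[1, 4]

bipush 5  → [5]
bipush 12 → [5, 12]
imul      → [60]
dup       → [60, 60]
imul      → [3600]
bipush -3 → [3600, -3]
iadd      → [3597]
bipush -4 → [3597, -4]
irem      → [1]
bipush 4  → [1, 4]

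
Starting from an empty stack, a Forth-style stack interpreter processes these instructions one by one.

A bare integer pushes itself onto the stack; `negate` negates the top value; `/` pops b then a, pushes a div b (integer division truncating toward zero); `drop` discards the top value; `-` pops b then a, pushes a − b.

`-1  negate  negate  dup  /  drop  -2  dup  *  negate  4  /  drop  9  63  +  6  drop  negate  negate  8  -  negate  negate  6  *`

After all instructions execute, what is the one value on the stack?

384

-1     : [-1]
negate : [1]
negate : [-1]
dup    : [-1, -1]
/      : [1]
drop   : []
-2     : [-2]
dup    : [-2, -2]
*      : [4]
negate : [-4]
4      : [-4, 4]
/      : [-1]
drop   : []
9      : [9]
63     : [9, 63]
+      : [72]
6      : [72, 6]
drop   : [72]
negate : [-72]
negate : [72]
8      : [72, 8]
-      : [64]
negate : [-64]
negate : [64]
6      : [64, 6]
*      : [384]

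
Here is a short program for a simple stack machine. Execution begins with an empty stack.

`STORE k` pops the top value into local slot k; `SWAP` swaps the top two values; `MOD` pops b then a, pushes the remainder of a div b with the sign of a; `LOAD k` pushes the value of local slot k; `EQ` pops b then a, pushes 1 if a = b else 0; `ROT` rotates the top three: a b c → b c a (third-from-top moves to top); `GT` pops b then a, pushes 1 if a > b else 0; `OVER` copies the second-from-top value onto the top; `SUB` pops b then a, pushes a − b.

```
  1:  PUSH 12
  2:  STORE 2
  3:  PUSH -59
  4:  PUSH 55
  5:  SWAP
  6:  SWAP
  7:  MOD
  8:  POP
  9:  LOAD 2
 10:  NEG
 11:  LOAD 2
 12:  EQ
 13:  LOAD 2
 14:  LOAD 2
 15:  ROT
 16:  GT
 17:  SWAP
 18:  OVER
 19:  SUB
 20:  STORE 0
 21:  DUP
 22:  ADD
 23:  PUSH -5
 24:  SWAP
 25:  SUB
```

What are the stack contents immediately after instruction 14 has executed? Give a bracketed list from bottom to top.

[0, 12, 12]

PUSH 12  -> [12]
STORE 2  -> []
PUSH -59 -> [-59]
PUSH 55  -> [-59, 55]
SWAP     -> [55, -59]
SWAP     -> [-59, 55]
MOD      -> [-4]
POP      -> []
LOAD 2   -> [12]
NEG      -> [-12]
LOAD 2   -> [-12, 12]
EQ       -> [0]
LOAD 2   -> [0, 12]
LOAD 2   -> [0, 12, 12]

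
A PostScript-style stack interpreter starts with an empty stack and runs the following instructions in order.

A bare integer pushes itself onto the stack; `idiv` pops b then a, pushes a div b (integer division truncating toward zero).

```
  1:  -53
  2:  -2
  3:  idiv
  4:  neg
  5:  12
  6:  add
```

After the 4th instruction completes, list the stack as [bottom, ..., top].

[-26]

-53  → [-53]
-2   → [-53, -2]
idiv → [26]
neg  → [-26]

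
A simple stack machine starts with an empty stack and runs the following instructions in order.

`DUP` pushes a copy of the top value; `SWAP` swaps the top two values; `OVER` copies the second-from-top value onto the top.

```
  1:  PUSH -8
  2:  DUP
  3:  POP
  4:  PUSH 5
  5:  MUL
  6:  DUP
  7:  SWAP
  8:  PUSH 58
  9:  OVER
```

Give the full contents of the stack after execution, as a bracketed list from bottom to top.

PUSH -8 → [-8]
DUP     → [-8, -8]
POP     → [-8]
PUSH 5  → [-8, 5]
MUL     → [-40]
DUP     → [-40, -40]
SWAP    → [-40, -40]
PUSH 58 → [-40, -40, 58]
OVER    → [-40, -40, 58, -40]

[-40, -40, 58, -40]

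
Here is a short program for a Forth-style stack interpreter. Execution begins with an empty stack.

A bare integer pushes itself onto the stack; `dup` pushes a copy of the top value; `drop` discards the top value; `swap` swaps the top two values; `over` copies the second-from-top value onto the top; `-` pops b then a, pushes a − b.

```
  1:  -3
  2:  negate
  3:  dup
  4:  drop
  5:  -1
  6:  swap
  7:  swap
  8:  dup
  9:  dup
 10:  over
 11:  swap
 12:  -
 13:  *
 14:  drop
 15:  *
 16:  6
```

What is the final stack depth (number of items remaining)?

2

-3     -> -3
negate -> 3
dup    -> 3 3
drop   -> 3
-1     -> 3 -1
swap   -> -1 3
swap   -> 3 -1
dup    -> 3 -1 -1
dup    -> 3 -1 -1 -1
over   -> 3 -1 -1 -1 -1
swap   -> 3 -1 -1 -1 -1
-      -> 3 -1 -1 0
*      -> 3 -1 0
drop   -> 3 -1
*      -> -3
6      -> -3 6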